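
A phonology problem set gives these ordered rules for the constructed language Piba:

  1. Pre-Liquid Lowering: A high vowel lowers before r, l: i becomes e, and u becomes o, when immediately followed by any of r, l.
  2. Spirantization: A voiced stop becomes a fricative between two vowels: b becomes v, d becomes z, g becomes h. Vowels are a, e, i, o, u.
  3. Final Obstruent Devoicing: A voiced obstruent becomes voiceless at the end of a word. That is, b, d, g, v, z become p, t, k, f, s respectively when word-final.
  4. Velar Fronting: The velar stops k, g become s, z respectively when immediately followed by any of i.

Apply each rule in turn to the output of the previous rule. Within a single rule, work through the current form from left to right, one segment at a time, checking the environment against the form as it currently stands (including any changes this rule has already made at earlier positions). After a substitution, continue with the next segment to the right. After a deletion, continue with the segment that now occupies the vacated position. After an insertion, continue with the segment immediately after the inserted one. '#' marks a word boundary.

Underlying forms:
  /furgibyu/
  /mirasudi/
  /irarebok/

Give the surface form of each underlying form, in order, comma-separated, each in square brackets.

[forzibyu], [merasuzi], [erarevok]

/furgibyu/:
  1 Pre-Liquid Lowering: [furgibyu] → [forgibyu]
  2 Spirantization: no change — [forgibyu]
  3 Final Obstruent Devoicing: no change — [forgibyu]
  4 Velar Fronting: [forgibyu] → [forzibyu]
/mirasudi/:
  1 Pre-Liquid Lowering: [mirasudi] → [merasudi]
  2 Spirantization: [merasudi] → [merasuzi]
  3 Final Obstruent Devoicing: no change — [merasuzi]
  4 Velar Fronting: no change — [merasuzi]
/irarebok/:
  1 Pre-Liquid Lowering: [irarebok] → [erarebok]
  2 Spirantization: [erarebok] → [erarevok]
  3 Final Obstruent Devoicing: no change — [erarevok]
  4 Velar Fronting: no change — [erarevok]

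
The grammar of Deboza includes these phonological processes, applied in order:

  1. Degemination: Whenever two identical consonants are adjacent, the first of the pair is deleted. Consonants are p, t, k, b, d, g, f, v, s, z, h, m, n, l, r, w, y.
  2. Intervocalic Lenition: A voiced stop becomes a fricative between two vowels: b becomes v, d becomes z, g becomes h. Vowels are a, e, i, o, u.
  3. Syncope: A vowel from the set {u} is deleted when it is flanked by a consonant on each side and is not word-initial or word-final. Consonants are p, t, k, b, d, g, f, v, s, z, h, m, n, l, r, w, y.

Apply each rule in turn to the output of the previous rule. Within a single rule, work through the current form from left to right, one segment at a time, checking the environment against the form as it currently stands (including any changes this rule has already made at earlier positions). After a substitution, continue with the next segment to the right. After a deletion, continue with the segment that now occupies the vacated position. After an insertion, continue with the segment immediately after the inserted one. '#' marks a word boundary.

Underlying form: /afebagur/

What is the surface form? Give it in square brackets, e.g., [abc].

1 Degemination: no change — [afebagur]
2 Intervocalic Lenition: [afebagur] → [afevahur]
3 Syncope: [afevahur] → [afevahr]

[afevahr]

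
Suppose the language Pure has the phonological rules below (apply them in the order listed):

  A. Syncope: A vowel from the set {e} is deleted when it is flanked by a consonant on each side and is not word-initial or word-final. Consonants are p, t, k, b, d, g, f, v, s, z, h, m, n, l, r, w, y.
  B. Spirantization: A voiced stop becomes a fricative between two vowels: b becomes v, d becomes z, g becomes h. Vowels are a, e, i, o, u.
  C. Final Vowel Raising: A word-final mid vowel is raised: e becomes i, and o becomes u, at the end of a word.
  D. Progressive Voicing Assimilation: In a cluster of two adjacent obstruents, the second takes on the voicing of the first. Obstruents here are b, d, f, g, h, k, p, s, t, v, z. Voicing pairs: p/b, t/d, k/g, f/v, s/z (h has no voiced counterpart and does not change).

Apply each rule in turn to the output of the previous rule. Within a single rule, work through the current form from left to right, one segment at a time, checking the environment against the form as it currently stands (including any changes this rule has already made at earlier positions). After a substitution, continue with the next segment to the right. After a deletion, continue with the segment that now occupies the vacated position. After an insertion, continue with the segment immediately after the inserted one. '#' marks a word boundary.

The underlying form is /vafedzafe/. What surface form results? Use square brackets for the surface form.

A Syncope: [vafedzafe] → [vafdzafe]
B Spirantization: no change — [vafdzafe]
C Final Vowel Raising: [vafdzafe] → [vafdzafi]
D Progressive Voicing Assimilation: [vafdzafi] → [vaftsafi]

[vaftsafi]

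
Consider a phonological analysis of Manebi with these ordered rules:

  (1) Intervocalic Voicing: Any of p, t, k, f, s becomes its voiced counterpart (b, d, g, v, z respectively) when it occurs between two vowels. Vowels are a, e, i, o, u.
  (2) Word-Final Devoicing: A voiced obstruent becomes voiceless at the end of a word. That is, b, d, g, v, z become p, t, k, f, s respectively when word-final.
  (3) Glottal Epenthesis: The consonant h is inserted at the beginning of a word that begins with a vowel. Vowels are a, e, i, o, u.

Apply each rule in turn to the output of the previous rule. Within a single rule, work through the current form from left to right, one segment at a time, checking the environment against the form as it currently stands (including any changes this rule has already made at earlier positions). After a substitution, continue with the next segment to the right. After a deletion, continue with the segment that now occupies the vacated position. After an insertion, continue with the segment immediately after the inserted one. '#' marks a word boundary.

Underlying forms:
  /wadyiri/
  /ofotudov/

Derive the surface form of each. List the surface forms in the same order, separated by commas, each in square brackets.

/wadyiri/:
  (1) Intervocalic Voicing: no change — [wadyiri]
  (2) Word-Final Devoicing: no change — [wadyiri]
  (3) Glottal Epenthesis: no change — [wadyiri]
/ofotudov/:
  (1) Intervocalic Voicing: [ofotudov] → [ovodudov]
  (2) Word-Final Devoicing: [ovodudov] → [ovodudof]
  (3) Glottal Epenthesis: [ovodudof] → [hovodudof]

[wadyiri], [hovodudof]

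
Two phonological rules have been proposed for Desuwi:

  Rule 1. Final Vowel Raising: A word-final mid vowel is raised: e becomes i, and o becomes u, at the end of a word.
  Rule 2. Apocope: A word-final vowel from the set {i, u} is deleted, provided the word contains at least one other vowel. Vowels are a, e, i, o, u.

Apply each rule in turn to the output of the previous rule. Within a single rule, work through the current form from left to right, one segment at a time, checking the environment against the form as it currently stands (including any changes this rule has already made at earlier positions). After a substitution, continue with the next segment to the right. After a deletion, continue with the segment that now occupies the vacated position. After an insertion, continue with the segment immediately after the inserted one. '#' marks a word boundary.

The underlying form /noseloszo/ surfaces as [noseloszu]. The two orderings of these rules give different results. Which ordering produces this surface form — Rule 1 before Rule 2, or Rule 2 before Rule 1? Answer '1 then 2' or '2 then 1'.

Order 1 then 2:
  1 Final Vowel Raising: [noseloszo] → [noseloszu]
  2 Apocope: [noseloszu] → [noselosz]
  result: [noselosz]
Order 2 then 1:
  2 Apocope: no change — [noseloszo]
  1 Final Vowel Raising: [noseloszo] → [noseloszu]
  result: [noseloszu]

2 then 1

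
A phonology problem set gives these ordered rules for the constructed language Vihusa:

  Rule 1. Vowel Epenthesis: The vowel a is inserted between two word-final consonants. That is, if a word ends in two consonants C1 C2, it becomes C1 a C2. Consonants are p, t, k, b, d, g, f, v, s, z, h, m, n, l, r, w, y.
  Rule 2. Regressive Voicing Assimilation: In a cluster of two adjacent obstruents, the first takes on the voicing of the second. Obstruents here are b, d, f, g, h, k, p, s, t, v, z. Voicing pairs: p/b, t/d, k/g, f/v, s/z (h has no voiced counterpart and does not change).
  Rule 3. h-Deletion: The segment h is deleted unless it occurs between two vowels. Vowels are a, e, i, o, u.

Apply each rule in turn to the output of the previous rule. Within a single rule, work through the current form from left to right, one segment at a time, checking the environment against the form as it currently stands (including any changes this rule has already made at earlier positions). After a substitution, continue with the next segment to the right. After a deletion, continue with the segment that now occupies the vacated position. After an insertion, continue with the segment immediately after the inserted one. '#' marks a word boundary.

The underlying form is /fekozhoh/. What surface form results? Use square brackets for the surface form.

Rule 1 Vowel Epenthesis: no change — [fekozhoh]
Rule 2 Regressive Voicing Assimilation: [fekozhoh] → [fekoshoh]
Rule 3 h-Deletion: [fekoshoh] → [fekoso]

[fekoso]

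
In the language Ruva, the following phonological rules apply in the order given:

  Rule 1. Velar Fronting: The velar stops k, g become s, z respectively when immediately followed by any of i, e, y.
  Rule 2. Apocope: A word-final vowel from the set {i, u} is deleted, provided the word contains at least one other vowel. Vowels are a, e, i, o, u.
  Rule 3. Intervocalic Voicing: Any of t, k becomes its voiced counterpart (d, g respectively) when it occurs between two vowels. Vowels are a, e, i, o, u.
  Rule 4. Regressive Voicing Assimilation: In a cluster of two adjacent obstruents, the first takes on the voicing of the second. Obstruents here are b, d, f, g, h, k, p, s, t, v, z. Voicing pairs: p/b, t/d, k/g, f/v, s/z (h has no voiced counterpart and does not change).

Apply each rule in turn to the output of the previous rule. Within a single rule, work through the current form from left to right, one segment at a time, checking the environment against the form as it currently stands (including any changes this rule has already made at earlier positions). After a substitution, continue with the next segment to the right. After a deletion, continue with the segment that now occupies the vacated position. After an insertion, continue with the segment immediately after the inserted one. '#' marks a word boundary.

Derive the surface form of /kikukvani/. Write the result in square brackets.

Rule 1 Velar Fronting: [kikukvani] → [sikukvani]
Rule 2 Apocope: [sikukvani] → [sikukvan]
Rule 3 Intervocalic Voicing: [sikukvan] → [sigukvan]
Rule 4 Regressive Voicing Assimilation: [sigukvan] → [sigugvan]

[sigugvan]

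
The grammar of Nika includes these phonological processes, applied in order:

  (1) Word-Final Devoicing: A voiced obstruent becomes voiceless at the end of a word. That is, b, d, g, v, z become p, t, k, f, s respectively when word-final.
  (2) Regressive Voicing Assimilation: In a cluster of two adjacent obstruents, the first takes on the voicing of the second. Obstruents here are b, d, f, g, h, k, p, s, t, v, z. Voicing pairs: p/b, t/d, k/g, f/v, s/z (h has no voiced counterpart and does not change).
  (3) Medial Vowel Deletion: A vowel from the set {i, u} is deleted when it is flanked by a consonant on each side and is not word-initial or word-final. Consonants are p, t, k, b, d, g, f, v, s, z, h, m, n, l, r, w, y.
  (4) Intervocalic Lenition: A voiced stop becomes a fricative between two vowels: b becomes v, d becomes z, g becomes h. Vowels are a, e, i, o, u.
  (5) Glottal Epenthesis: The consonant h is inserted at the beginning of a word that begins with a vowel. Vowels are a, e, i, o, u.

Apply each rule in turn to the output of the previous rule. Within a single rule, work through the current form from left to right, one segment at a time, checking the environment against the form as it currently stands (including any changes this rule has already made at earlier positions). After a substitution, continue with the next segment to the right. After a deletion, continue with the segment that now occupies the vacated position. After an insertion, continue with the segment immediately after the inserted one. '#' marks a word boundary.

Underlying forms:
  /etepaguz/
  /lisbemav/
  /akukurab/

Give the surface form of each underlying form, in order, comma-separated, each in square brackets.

/etepaguz/:
  (1) Word-Final Devoicing: [etepaguz] → [etepagus]
  (2) Regressive Voicing Assimilation: no change — [etepagus]
  (3) Medial Vowel Deletion: [etepagus] → [etepags]
  (4) Intervocalic Lenition: no change — [etepags]
  (5) Glottal Epenthesis: [etepags] → [hetepags]
/lisbemav/:
  (1) Word-Final Devoicing: [lisbemav] → [lisbemaf]
  (2) Regressive Voicing Assimilation: [lisbemaf] → [lizbemaf]
  (3) Medial Vowel Deletion: [lizbemaf] → [lzbemaf]
  (4) Intervocalic Lenition: no change — [lzbemaf]
  (5) Glottal Epenthesis: no change — [lzbemaf]
/akukurab/:
  (1) Word-Final Devoicing: [akukurab] → [akukurap]
  (2) Regressive Voicing Assimilation: no change — [akukurap]
  (3) Medial Vowel Deletion: [akukurap] → [akkrap]
  (4) Intervocalic Lenition: no change — [akkrap]
  (5) Glottal Epenthesis: [akkrap] → [hakkrap]

[hetepags], [lzbemaf], [hakkrap]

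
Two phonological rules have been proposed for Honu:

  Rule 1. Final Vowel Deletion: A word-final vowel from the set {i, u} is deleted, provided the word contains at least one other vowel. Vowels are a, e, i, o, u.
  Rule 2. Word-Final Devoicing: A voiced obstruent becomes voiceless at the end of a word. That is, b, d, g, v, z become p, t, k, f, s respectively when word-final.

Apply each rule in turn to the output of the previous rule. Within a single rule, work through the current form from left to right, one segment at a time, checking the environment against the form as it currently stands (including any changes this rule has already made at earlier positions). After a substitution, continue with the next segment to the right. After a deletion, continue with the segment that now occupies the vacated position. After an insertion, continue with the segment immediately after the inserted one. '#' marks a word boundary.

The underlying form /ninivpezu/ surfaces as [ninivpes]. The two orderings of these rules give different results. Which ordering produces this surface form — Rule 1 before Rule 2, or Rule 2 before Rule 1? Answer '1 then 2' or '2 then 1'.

1 then 2

Order 1 then 2:
  1 Final Vowel Deletion: [ninivpezu] → [ninivpez]
  2 Word-Final Devoicing: [ninivpez] → [ninivpes]
  result: [ninivpes]
Order 2 then 1:
  2 Word-Final Devoicing: no change — [ninivpezu]
  1 Final Vowel Deletion: [ninivpezu] → [ninivpez]
  result: [ninivpez]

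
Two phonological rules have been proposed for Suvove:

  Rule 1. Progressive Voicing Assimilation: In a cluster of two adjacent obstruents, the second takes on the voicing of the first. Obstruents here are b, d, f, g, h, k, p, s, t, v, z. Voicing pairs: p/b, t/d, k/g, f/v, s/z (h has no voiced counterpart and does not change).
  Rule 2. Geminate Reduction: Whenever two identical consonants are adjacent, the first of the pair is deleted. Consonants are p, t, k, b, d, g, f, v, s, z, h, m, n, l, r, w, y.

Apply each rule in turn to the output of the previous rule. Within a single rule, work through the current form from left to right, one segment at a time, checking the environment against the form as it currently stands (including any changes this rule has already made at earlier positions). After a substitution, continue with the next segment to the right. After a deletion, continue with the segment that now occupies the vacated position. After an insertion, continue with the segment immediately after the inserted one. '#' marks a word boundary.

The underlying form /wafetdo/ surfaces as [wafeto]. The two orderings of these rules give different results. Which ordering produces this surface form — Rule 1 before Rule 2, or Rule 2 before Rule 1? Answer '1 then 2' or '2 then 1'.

1 then 2

Order 1 then 2:
  1 Progressive Voicing Assimilation: [wafetdo] → [wafetto]
  2 Geminate Reduction: [wafetto] → [wafeto]
  result: [wafeto]
Order 2 then 1:
  2 Geminate Reduction: no change — [wafetdo]
  1 Progressive Voicing Assimilation: [wafetdo] → [wafetto]
  result: [wafetto]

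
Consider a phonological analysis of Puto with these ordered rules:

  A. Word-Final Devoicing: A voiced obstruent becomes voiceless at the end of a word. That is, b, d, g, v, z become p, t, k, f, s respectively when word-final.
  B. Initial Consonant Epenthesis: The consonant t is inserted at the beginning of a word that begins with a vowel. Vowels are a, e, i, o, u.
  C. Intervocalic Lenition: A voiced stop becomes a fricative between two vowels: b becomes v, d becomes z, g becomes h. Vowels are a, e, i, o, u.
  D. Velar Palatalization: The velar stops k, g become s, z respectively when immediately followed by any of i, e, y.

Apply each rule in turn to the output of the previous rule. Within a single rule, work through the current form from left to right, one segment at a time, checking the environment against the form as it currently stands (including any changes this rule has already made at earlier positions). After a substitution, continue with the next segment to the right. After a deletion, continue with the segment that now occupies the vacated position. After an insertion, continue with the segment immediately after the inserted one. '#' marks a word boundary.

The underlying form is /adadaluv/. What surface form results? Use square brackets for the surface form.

[tazazaluf]

A Word-Final Devoicing: [adadaluv] → [adadaluf]
B Initial Consonant Epenthesis: [adadaluf] → [tadadaluf]
C Intervocalic Lenition: [tadadaluf] → [tazazaluf]
D Velar Palatalization: no change — [tazazaluf]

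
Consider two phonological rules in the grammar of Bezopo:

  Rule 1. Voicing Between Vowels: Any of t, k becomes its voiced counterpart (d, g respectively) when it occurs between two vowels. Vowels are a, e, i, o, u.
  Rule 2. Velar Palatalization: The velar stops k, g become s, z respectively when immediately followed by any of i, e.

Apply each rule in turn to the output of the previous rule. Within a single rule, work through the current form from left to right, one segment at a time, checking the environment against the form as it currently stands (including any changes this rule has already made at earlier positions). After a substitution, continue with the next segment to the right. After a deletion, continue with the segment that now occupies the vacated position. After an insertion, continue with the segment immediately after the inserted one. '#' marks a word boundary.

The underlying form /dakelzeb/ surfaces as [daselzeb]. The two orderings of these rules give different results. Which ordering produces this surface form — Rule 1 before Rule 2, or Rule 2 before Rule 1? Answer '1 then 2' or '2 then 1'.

Order 1 then 2:
  1 Voicing Between Vowels: [dakelzeb] → [dagelzeb]
  2 Velar Palatalization: [dagelzeb] → [dazelzeb]
  result: [dazelzeb]
Order 2 then 1:
  2 Velar Palatalization: [dakelzeb] → [daselzeb]
  1 Voicing Between Vowels: no change — [daselzeb]
  result: [daselzeb]

2 then 1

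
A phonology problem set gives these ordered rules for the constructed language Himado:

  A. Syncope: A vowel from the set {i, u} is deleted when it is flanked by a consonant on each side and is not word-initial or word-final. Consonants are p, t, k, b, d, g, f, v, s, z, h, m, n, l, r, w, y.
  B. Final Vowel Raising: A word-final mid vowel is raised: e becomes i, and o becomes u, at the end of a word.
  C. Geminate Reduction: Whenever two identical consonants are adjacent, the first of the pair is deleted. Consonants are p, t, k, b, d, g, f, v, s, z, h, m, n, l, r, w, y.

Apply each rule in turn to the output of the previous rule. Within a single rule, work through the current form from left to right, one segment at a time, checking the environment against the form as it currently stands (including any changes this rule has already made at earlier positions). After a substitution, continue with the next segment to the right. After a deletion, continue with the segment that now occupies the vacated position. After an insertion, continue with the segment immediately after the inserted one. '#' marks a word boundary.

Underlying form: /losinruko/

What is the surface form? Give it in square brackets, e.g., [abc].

[losnrku]

A Syncope: [losinruko] → [losnrko]
B Final Vowel Raising: [losnrko] → [losnrku]
C Geminate Reduction: no change — [losnrku]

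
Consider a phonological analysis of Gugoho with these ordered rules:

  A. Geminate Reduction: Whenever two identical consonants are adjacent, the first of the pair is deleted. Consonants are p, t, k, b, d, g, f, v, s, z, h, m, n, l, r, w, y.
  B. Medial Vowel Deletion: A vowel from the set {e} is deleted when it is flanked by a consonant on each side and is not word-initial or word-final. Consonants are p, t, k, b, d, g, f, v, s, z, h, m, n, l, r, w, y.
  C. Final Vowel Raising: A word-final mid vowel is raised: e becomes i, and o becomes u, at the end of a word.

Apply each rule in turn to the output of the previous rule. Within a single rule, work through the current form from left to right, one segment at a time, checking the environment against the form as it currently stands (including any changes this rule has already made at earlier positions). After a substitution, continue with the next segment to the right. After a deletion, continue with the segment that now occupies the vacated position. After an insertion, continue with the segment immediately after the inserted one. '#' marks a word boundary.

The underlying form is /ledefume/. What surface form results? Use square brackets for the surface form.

A Geminate Reduction: no change — [ledefume]
B Medial Vowel Deletion: [ledefume] → [ldfume]
C Final Vowel Raising: [ldfume] → [ldfumi]

[ldfumi]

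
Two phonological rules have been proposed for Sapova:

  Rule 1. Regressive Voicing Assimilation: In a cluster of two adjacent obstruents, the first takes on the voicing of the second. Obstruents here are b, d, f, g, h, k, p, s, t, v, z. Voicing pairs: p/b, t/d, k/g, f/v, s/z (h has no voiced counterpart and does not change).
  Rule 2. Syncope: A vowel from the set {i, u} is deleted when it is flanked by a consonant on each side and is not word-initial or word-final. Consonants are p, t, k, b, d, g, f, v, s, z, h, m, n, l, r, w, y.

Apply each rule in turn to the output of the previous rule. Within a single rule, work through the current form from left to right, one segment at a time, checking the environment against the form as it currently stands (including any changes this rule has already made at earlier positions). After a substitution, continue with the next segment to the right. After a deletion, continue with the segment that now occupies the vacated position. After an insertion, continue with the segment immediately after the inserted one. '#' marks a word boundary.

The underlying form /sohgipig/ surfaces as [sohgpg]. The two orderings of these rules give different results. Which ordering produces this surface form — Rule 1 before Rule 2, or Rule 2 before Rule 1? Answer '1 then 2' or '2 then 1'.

Order 1 then 2:
  1 Regressive Voicing Assimilation: no change — [sohgipig]
  2 Syncope: [sohgipig] → [sohgpg]
  result: [sohgpg]
Order 2 then 1:
  2 Syncope: [sohgipig] → [sohgpg]
  1 Regressive Voicing Assimilation: [sohgpg] → [sohkbg]
  result: [sohkbg]

1 then 2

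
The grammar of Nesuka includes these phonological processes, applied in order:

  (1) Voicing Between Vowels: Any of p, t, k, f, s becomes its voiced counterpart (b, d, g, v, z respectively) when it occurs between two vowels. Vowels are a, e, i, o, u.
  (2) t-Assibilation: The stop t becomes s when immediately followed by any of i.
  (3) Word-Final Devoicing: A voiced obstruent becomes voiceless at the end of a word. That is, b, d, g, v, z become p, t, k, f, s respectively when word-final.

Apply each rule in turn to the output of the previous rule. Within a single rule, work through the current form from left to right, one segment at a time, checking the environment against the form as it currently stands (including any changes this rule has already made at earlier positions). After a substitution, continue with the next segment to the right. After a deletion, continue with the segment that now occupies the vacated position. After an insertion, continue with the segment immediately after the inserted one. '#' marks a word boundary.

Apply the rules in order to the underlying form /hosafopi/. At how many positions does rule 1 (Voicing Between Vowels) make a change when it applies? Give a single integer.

(1) Voicing Between Vowels: [hosafopi] → [hozavobi]
(2) t-Assibilation: no change — [hozavobi]
(3) Word-Final Devoicing: no change — [hozavobi]
Rule 1 changed 3 position(s).

3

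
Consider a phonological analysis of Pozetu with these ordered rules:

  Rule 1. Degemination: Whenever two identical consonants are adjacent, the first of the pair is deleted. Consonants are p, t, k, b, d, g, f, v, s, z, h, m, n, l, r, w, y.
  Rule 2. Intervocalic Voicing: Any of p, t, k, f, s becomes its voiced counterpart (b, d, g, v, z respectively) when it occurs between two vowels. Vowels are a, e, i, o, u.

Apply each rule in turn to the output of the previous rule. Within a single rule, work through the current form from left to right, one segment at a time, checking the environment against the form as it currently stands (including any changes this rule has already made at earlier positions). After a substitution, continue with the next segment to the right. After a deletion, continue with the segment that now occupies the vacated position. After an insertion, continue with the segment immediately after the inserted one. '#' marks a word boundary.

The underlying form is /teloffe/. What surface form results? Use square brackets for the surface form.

[telove]

Rule 1 Degemination: [teloffe] → [telofe]
Rule 2 Intervocalic Voicing: [telofe] → [telove]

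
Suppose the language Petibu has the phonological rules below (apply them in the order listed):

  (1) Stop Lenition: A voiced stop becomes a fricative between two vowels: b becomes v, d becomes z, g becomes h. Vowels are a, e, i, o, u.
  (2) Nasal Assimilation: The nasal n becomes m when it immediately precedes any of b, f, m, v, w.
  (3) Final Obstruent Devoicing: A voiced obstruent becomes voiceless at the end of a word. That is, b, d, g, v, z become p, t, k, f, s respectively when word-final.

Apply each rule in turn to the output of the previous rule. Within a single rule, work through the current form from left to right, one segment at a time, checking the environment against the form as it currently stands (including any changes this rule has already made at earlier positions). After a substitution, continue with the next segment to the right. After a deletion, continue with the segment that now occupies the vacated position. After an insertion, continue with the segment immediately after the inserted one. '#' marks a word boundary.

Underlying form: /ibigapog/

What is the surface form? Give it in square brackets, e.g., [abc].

(1) Stop Lenition: [ibigapog] → [ivihapog]
(2) Nasal Assimilation: no change — [ivihapog]
(3) Final Obstruent Devoicing: [ivihapog] → [ivihapok]

[ivihapok]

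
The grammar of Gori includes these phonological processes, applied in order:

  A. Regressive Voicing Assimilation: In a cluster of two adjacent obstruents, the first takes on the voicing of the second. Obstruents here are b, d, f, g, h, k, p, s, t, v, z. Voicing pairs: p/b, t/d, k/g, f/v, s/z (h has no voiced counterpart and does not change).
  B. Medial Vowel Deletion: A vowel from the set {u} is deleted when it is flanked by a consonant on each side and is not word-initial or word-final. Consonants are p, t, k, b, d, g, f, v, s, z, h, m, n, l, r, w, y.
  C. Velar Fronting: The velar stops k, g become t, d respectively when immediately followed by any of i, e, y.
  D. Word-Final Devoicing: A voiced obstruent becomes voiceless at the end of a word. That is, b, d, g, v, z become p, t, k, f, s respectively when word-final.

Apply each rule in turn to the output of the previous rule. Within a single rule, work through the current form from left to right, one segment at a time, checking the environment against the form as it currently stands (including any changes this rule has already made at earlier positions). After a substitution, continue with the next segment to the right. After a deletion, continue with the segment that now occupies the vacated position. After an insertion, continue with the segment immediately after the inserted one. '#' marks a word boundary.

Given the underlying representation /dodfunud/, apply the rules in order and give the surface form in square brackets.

A Regressive Voicing Assimilation: [dodfunud] → [dotfunud]
B Medial Vowel Deletion: [dotfunud] → [dotfnd]
C Velar Fronting: no change — [dotfnd]
D Word-Final Devoicing: [dotfnd] → [dotfnt]

[dotfnt]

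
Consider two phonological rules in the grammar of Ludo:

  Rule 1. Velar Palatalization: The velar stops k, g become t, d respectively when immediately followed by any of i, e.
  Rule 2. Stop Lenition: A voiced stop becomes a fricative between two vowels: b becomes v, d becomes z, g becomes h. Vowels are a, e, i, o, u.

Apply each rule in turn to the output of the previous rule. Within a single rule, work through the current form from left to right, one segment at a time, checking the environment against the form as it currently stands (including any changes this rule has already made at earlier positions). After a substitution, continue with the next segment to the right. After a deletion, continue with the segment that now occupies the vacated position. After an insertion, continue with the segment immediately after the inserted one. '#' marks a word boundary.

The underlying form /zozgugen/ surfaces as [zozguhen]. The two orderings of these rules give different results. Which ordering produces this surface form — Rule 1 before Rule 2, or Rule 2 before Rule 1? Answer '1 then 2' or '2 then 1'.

Order 1 then 2:
  1 Velar Palatalization: [zozgugen] → [zozguden]
  2 Stop Lenition: [zozguden] → [zozguzen]
  result: [zozguzen]
Order 2 then 1:
  2 Stop Lenition: [zozgugen] → [zozguhen]
  1 Velar Palatalization: no change — [zozguhen]
  result: [zozguhen]

2 then 1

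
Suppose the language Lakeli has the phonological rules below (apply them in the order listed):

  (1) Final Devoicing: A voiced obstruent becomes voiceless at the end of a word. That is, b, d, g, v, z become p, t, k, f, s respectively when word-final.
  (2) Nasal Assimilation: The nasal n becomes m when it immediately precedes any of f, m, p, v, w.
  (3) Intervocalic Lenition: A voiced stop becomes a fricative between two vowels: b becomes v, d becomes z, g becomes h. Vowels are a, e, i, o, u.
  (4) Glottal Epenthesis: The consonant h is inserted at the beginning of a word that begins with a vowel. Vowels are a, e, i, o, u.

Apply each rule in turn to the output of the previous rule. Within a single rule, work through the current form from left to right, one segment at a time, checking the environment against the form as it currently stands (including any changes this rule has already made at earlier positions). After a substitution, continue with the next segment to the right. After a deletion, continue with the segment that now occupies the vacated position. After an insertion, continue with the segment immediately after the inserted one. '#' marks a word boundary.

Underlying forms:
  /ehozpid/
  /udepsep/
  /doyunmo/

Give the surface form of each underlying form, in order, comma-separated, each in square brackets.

/ehozpid/:
  (1) Final Devoicing: [ehozpid] → [ehozpit]
  (2) Nasal Assimilation: no change — [ehozpit]
  (3) Intervocalic Lenition: no change — [ehozpit]
  (4) Glottal Epenthesis: [ehozpit] → [hehozpit]
/udepsep/:
  (1) Final Devoicing: no change — [udepsep]
  (2) Nasal Assimilation: no change — [udepsep]
  (3) Intervocalic Lenition: [udepsep] → [uzepsep]
  (4) Glottal Epenthesis: [uzepsep] → [huzepsep]
/doyunmo/:
  (1) Final Devoicing: no change — [doyunmo]
  (2) Nasal Assimilation: [doyunmo] → [doyummo]
  (3) Intervocalic Lenition: no change — [doyummo]
  (4) Glottal Epenthesis: no change — [doyummo]

[hehozpit], [huzepsep], [doyummo]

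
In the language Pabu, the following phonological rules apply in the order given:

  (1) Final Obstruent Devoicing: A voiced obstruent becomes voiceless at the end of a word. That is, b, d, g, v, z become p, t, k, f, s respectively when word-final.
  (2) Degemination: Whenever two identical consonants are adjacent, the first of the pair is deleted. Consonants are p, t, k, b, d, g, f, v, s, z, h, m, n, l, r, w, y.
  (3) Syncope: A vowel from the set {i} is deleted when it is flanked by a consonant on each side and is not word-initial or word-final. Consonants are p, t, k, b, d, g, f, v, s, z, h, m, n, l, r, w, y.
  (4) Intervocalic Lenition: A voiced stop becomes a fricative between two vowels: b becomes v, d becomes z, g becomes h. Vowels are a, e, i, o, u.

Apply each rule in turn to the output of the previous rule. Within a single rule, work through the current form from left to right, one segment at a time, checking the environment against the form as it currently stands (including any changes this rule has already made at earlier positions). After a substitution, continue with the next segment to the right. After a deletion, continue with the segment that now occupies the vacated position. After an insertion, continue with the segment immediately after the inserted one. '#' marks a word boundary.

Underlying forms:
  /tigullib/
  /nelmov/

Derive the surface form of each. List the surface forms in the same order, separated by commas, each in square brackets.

/tigullib/:
  (1) Final Obstruent Devoicing: [tigullib] → [tigullip]
  (2) Degemination: [tigullip] → [tigulip]
  (3) Syncope: [tigulip] → [tgulp]
  (4) Intervocalic Lenition: no change — [tgulp]
/nelmov/:
  (1) Final Obstruent Devoicing: [nelmov] → [nelmof]
  (2) Degemination: no change — [nelmof]
  (3) Syncope: no change — [nelmof]
  (4) Intervocalic Lenition: no change — [nelmof]

[tgulp], [nelmof]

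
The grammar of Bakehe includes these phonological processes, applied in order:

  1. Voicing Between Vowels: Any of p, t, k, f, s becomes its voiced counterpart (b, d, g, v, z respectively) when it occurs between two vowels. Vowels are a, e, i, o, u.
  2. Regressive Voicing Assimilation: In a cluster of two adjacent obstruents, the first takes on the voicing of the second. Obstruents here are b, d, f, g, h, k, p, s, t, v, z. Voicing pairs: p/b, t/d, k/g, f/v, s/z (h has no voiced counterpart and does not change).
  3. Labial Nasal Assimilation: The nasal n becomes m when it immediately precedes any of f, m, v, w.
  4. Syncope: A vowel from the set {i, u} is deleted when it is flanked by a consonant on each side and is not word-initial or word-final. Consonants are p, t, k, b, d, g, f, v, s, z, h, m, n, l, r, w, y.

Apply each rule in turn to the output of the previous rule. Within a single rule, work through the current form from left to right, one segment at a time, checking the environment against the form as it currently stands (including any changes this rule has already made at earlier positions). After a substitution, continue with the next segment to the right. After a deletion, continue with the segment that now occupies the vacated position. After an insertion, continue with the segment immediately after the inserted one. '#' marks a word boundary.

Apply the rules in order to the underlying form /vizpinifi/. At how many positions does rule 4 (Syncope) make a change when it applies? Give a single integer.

3

1 Voicing Between Vowels: [vizpinifi] → [vizpinivi]
2 Regressive Voicing Assimilation: [vizpinivi] → [vispinivi]
3 Labial Nasal Assimilation: no change — [vispinivi]
4 Syncope: [vispinivi] → [vspnvi]
Rule 4 changed 3 position(s).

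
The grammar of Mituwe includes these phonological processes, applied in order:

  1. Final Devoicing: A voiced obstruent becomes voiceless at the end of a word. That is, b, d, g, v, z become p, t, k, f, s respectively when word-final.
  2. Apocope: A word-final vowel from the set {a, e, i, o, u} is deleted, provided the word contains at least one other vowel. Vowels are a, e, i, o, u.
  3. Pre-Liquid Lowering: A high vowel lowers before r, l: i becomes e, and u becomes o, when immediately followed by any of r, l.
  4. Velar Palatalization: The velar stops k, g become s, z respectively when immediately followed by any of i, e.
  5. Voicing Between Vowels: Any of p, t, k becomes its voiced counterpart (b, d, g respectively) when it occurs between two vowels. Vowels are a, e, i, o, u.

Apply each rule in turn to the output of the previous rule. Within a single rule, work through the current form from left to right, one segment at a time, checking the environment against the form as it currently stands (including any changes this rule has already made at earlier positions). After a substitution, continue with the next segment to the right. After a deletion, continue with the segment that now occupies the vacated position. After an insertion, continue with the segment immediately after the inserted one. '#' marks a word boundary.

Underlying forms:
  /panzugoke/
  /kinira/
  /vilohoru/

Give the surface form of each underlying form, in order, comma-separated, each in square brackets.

[panzugok], [siner], [velohor]

/panzugoke/:
  1 Final Devoicing: no change — [panzugoke]
  2 Apocope: [panzugoke] → [panzugok]
  3 Pre-Liquid Lowering: no change — [panzugok]
  4 Velar Palatalization: no change — [panzugok]
  5 Voicing Between Vowels: no change — [panzugok]
/kinira/:
  1 Final Devoicing: no change — [kinira]
  2 Apocope: [kinira] → [kinir]
  3 Pre-Liquid Lowering: [kinir] → [kiner]
  4 Velar Palatalization: [kiner] → [siner]
  5 Voicing Between Vowels: no change — [siner]
/vilohoru/:
  1 Final Devoicing: no change — [vilohoru]
  2 Apocope: [vilohoru] → [vilohor]
  3 Pre-Liquid Lowering: [vilohor] → [velohor]
  4 Velar Palatalization: no change — [velohor]
  5 Voicing Between Vowels: no change — [velohor]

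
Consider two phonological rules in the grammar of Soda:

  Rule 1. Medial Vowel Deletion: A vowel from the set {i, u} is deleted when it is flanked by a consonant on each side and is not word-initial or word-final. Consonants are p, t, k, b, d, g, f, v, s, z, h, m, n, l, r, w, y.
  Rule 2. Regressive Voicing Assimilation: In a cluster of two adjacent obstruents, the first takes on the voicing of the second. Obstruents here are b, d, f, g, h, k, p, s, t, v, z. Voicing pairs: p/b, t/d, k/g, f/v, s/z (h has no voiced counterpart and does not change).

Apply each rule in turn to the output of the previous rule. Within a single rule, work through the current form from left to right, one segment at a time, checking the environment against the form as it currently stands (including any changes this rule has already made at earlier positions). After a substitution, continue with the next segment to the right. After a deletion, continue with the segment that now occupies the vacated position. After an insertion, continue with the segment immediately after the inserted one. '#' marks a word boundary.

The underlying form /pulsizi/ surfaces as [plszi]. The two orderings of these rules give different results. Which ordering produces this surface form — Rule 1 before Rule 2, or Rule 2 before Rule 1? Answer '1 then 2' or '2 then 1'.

Order 1 then 2:
  1 Medial Vowel Deletion: [pulsizi] → [plszi]
  2 Regressive Voicing Assimilation: [plszi] → [plzzi]
  result: [plzzi]
Order 2 then 1:
  2 Regressive Voicing Assimilation: no change — [pulsizi]
  1 Medial Vowel Deletion: [pulsizi] → [plszi]
  result: [plszi]

2 then 1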